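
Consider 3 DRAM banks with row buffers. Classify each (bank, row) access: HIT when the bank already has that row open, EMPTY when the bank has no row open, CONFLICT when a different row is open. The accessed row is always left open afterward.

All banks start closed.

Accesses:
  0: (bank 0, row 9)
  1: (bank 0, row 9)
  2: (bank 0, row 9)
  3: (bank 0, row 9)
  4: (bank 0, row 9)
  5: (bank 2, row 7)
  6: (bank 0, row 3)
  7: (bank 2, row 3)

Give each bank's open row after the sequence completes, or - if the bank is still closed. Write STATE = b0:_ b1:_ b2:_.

STATE = b0:3 b1:- b2:3

step 0: bank0 None->9 [EMPTY]
step 1: bank0 9->9 [HIT]
step 2: bank0 9->9 [HIT]
step 3: bank0 9->9 [HIT]
step 4: bank0 9->9 [HIT]
step 5: bank2 None->7 [EMPTY]
step 6: bank0 9->3 [CONFLICT]
step 7: bank2 7->3 [CONFLICT]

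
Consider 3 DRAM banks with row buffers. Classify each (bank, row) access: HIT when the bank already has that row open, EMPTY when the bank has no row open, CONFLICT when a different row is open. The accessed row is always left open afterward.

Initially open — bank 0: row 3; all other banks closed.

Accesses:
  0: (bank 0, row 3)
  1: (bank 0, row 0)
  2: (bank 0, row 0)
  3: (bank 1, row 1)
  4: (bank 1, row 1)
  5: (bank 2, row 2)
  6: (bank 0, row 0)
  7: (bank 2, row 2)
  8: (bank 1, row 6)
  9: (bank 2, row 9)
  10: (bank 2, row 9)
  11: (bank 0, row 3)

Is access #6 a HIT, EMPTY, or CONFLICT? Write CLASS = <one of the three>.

CLASS = HIT

0: bank 0 row 3 — prev 3 → HIT
1: bank 0 row 0 — prev 3 → CONFLICT
2: bank 0 row 0 — prev 0 → HIT
3: bank 1 row 1 — prev None → EMPTY
4: bank 1 row 1 — prev 1 → HIT
5: bank 2 row 2 — prev None → EMPTY
6: bank 0 row 0 — prev 0 → HIT
7: bank 2 row 2 — prev 2 → HIT
8: bank 1 row 6 — prev 1 → CONFLICT
9: bank 2 row 9 — prev 2 → CONFLICT
10: bank 2 row 9 — prev 9 → HIT
11: bank 0 row 3 — prev 0 → CONFLICT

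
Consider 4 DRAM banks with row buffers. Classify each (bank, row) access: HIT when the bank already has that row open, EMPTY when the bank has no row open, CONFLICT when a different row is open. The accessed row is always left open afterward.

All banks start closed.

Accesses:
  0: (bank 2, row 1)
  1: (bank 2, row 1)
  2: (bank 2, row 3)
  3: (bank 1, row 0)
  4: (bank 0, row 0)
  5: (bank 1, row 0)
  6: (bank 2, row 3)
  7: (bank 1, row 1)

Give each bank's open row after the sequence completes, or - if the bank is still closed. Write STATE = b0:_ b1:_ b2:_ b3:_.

0: bank 2 row 1 — prev None → EMPTY
1: bank 2 row 1 — prev 1 → HIT
2: bank 2 row 3 — prev 1 → CONFLICT
3: bank 1 row 0 — prev None → EMPTY
4: bank 0 row 0 — prev None → EMPTY
5: bank 1 row 0 — prev 0 → HIT
6: bank 2 row 3 — prev 3 → HIT
7: bank 1 row 1 — prev 0 → CONFLICT

STATE = b0:0 b1:1 b2:3 b3:-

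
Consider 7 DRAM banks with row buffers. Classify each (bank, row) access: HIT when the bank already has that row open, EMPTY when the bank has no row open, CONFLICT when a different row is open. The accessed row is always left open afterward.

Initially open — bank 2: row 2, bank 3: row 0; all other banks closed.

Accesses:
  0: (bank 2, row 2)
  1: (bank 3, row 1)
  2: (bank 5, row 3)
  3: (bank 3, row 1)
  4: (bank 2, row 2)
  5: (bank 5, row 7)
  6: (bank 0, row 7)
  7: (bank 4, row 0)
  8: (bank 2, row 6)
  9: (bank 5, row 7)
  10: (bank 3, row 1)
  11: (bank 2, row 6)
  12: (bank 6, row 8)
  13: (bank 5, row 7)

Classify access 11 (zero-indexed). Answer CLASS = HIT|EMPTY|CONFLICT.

CLASS = HIT

#0 (2,2) H  (was 2)
#1 (3,1) C  (was 0)
#2 (5,3) E
#3 (3,1) H  (was 1)
#4 (2,2) H  (was 2)
#5 (5,7) C  (was 3)
#6 (0,7) E
#7 (4,0) E
#8 (2,6) C  (was 2)
#9 (5,7) H  (was 7)
#10 (3,1) H  (was 1)
#11 (2,6) H  (was 6)
#12 (6,8) E
#13 (5,7) H  (was 7)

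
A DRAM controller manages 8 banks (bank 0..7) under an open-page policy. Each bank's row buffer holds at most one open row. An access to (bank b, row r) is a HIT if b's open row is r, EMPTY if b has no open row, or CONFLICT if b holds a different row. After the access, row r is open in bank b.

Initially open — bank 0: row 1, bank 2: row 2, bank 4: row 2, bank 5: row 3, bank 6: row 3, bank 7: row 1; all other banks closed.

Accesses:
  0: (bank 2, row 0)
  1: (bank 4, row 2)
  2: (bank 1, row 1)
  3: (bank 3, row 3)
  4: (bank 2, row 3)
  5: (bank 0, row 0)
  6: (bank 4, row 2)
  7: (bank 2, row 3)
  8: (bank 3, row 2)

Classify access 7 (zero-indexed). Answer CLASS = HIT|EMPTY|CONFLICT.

#0 (2,0) C  (was 2)
#1 (4,2) H  (was 2)
#2 (1,1) E
#3 (3,3) E
#4 (2,3) C  (was 0)
#5 (0,0) C  (was 1)
#6 (4,2) H  (was 2)
#7 (2,3) H  (was 3)
#8 (3,2) C  (was 3)

CLASS = HIT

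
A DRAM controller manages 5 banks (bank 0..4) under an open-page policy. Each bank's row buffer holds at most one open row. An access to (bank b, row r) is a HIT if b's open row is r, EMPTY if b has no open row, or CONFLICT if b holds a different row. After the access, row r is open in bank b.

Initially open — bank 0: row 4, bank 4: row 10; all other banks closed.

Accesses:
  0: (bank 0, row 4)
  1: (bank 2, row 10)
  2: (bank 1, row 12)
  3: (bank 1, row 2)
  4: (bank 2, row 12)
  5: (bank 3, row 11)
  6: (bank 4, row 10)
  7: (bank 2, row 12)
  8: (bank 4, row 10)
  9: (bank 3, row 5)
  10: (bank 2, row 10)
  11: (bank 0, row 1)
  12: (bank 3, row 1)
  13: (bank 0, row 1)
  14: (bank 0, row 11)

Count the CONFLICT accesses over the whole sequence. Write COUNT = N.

0: bank 0 row 4 — prev 4 → HIT
1: bank 2 row 10 — prev None → EMPTY
2: bank 1 row 12 — prev None → EMPTY
3: bank 1 row 2 — prev 12 → CONFLICT
4: bank 2 row 12 — prev 10 → CONFLICT
5: bank 3 row 11 — prev None → EMPTY
6: bank 4 row 10 — prev 10 → HIT
7: bank 2 row 12 — prev 12 → HIT
8: bank 4 row 10 — prev 10 → HIT
9: bank 3 row 5 — prev 11 → CONFLICT
10: bank 2 row 10 — prev 12 → CONFLICT
11: bank 0 row 1 — prev 4 → CONFLICT
12: bank 3 row 1 — prev 5 → CONFLICT
13: bank 0 row 1 — prev 1 → HIT
14: bank 0 row 11 — prev 1 → CONFLICT

COUNT = 7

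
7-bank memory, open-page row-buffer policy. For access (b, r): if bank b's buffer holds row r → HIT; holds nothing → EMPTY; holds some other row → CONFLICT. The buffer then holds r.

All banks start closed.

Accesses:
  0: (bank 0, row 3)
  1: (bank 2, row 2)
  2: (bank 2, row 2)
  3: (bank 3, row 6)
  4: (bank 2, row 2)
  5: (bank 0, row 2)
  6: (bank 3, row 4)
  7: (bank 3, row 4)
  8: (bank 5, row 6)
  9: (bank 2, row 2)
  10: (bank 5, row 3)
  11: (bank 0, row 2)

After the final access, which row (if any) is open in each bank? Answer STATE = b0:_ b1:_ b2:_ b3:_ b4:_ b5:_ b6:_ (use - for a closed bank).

0: bank 0 row 3 — prev None → EMPTY
1: bank 2 row 2 — prev None → EMPTY
2: bank 2 row 2 — prev 2 → HIT
3: bank 3 row 6 — prev None → EMPTY
4: bank 2 row 2 — prev 2 → HIT
5: bank 0 row 2 — prev 3 → CONFLICT
6: bank 3 row 4 — prev 6 → CONFLICT
7: bank 3 row 4 — prev 4 → HIT
8: bank 5 row 6 — prev None → EMPTY
9: bank 2 row 2 — prev 2 → HIT
10: bank 5 row 3 — prev 6 → CONFLICT
11: bank 0 row 2 — prev 2 → HIT

STATE = b0:2 b1:- b2:2 b3:4 b4:- b5:3 b6:-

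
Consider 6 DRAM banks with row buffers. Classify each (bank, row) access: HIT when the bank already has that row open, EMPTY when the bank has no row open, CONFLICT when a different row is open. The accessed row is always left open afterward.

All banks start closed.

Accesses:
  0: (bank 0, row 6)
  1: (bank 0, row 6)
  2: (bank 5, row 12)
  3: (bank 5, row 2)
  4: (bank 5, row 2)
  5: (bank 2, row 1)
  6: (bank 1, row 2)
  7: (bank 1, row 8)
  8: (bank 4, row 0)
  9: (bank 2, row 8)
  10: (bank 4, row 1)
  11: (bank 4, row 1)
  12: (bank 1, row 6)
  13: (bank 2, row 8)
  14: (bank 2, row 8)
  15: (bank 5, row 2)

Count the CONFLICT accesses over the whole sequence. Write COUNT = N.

COUNT = 5

0: bank 0 row 6 — prev None → EMPTY
1: bank 0 row 6 — prev 6 → HIT
2: bank 5 row 12 — prev None → EMPTY
3: bank 5 row 2 — prev 12 → CONFLICT
4: bank 5 row 2 — prev 2 → HIT
5: bank 2 row 1 — prev None → EMPTY
6: bank 1 row 2 — prev None → EMPTY
7: bank 1 row 8 — prev 2 → CONFLICT
8: bank 4 row 0 — prev None → EMPTY
9: bank 2 row 8 — prev 1 → CONFLICT
10: bank 4 row 1 — prev 0 → CONFLICT
11: bank 4 row 1 — prev 1 → HIT
12: bank 1 row 6 — prev 8 → CONFLICT
13: bank 2 row 8 — prev 8 → HIT
14: bank 2 row 8 — prev 8 → HIT
15: bank 5 row 2 — prev 2 → HIT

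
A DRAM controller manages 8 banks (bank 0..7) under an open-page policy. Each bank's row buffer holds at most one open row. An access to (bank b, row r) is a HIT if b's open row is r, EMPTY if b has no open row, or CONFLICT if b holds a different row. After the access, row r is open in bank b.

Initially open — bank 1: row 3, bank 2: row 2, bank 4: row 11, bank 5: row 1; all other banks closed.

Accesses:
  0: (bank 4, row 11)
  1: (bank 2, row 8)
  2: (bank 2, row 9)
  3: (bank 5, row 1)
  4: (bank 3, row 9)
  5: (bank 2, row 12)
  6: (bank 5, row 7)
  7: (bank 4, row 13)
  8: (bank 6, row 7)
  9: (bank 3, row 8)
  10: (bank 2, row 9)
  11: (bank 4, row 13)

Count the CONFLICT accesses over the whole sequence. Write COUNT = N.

COUNT = 7

#0 (4,11) H  (was 11)
#1 (2,8) C  (was 2)
#2 (2,9) C  (was 8)
#3 (5,1) H  (was 1)
#4 (3,9) E
#5 (2,12) C  (was 9)
#6 (5,7) C  (was 1)
#7 (4,13) C  (was 11)
#8 (6,7) E
#9 (3,8) C  (was 9)
#10 (2,9) C  (was 12)
#11 (4,13) H  (was 13)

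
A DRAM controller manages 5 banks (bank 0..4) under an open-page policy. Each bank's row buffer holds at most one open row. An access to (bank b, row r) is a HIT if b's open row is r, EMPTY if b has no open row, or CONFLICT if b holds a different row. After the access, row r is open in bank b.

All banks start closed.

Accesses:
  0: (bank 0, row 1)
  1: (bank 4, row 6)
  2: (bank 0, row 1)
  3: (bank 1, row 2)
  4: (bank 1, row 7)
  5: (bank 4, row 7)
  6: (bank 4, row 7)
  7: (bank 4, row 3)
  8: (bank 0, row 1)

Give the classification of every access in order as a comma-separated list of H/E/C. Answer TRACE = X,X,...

#0 (0,1) E
#1 (4,6) E
#2 (0,1) H  (was 1)
#3 (1,2) E
#4 (1,7) C  (was 2)
#5 (4,7) C  (was 6)
#6 (4,7) H  (was 7)
#7 (4,3) C  (was 7)
#8 (0,1) H  (was 1)

TRACE = E,E,H,E,C,C,H,C,H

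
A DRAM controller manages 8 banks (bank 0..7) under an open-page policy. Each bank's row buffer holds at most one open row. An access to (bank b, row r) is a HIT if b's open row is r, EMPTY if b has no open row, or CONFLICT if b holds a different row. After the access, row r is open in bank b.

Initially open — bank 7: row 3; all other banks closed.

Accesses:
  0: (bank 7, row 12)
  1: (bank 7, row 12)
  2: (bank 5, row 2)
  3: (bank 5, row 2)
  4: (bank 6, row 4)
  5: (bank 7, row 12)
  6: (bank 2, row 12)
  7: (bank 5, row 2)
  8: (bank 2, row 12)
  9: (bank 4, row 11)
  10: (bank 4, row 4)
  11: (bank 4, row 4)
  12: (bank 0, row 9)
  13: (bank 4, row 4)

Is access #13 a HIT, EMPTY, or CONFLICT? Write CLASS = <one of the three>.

step 0: bank7 3->12 [CONFLICT]
step 1: bank7 12->12 [HIT]
step 2: bank5 None->2 [EMPTY]
step 3: bank5 2->2 [HIT]
step 4: bank6 None->4 [EMPTY]
step 5: bank7 12->12 [HIT]
step 6: bank2 None->12 [EMPTY]
step 7: bank5 2->2 [HIT]
step 8: bank2 12->12 [HIT]
step 9: bank4 None->11 [EMPTY]
step 10: bank4 11->4 [CONFLICT]
step 11: bank4 4->4 [HIT]
step 12: bank0 None->9 [EMPTY]
step 13: bank4 4->4 [HIT]

CLASS = HIT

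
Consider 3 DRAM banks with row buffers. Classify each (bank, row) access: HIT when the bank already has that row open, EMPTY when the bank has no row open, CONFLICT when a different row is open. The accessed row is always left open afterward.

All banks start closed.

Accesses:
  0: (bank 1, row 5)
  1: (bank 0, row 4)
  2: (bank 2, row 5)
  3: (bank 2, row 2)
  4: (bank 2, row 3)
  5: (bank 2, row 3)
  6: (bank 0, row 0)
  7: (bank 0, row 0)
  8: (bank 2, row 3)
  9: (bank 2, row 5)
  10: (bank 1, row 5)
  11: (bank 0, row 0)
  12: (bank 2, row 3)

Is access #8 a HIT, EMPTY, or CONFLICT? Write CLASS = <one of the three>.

CLASS = HIT

#0 (1,5) E
#1 (0,4) E
#2 (2,5) E
#3 (2,2) C  (was 5)
#4 (2,3) C  (was 2)
#5 (2,3) H  (was 3)
#6 (0,0) C  (was 4)
#7 (0,0) H  (was 0)
#8 (2,3) H  (was 3)
#9 (2,5) C  (was 3)
#10 (1,5) H  (was 5)
#11 (0,0) H  (was 0)
#12 (2,3) C  (was 5)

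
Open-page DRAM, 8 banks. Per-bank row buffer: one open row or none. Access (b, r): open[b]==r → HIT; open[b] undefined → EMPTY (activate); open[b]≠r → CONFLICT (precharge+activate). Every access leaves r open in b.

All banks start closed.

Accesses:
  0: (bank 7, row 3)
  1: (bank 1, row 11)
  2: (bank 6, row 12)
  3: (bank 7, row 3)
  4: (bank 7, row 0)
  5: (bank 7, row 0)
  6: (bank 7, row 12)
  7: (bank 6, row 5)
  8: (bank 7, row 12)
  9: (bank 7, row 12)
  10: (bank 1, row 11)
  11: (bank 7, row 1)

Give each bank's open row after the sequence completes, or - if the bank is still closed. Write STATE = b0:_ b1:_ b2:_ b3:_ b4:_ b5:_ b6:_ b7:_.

STATE = b0:- b1:11 b2:- b3:- b4:- b5:- b6:5 b7:1

0: bank 7 row 3 — prev None → EMPTY
1: bank 1 row 11 — prev None → EMPTY
2: bank 6 row 12 — prev None → EMPTY
3: bank 7 row 3 — prev 3 → HIT
4: bank 7 row 0 — prev 3 → CONFLICT
5: bank 7 row 0 — prev 0 → HIT
6: bank 7 row 12 — prev 0 → CONFLICT
7: bank 6 row 5 — prev 12 → CONFLICT
8: bank 7 row 12 — prev 12 → HIT
9: bank 7 row 12 — prev 12 → HIT
10: bank 1 row 11 — prev 11 → HIT
11: bank 7 row 1 — prev 12 → CONFLICT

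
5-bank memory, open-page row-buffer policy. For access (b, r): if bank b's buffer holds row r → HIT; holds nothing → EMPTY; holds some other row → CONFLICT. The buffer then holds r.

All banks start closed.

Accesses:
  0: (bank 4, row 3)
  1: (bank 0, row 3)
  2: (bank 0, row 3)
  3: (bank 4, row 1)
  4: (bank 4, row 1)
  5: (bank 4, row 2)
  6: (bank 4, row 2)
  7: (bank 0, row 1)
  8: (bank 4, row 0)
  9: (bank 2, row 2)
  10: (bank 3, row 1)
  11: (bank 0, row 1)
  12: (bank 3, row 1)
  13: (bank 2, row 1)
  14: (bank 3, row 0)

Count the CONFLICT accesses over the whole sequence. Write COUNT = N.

COUNT = 6

#0 (4,3) E
#1 (0,3) E
#2 (0,3) H  (was 3)
#3 (4,1) C  (was 3)
#4 (4,1) H  (was 1)
#5 (4,2) C  (was 1)
#6 (4,2) H  (was 2)
#7 (0,1) C  (was 3)
#8 (4,0) C  (was 2)
#9 (2,2) E
#10 (3,1) E
#11 (0,1) H  (was 1)
#12 (3,1) H  (was 1)
#13 (2,1) C  (was 2)
#14 (3,0) C  (was 1)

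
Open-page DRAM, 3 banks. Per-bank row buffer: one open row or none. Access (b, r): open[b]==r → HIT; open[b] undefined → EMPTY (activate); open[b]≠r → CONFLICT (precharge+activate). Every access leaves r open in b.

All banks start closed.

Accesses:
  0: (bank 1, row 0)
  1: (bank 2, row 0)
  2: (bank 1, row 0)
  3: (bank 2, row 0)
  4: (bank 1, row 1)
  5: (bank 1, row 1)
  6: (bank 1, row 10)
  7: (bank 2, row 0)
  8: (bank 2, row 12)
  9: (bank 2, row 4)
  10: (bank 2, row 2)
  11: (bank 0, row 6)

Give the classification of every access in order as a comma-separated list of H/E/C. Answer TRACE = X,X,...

step 0: bank1 None->0 [EMPTY]
step 1: bank2 None->0 [EMPTY]
step 2: bank1 0->0 [HIT]
step 3: bank2 0->0 [HIT]
step 4: bank1 0->1 [CONFLICT]
step 5: bank1 1->1 [HIT]
step 6: bank1 1->10 [CONFLICT]
step 7: bank2 0->0 [HIT]
step 8: bank2 0->12 [CONFLICT]
step 9: bank2 12->4 [CONFLICT]
step 10: bank2 4->2 [CONFLICT]
step 11: bank0 None->6 [EMPTY]

TRACE = E,E,H,H,C,H,C,H,C,C,C,E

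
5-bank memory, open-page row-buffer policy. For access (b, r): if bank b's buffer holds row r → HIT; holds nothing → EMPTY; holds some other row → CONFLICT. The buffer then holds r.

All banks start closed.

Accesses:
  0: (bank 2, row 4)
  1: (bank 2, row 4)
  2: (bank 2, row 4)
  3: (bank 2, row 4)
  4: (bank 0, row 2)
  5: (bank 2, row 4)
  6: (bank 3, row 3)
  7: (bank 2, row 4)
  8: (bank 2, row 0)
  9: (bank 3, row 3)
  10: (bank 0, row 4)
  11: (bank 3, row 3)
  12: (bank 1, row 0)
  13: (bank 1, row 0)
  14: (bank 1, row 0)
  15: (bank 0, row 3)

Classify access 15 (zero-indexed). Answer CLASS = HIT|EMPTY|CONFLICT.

#0 (2,4) E
#1 (2,4) H  (was 4)
#2 (2,4) H  (was 4)
#3 (2,4) H  (was 4)
#4 (0,2) E
#5 (2,4) H  (was 4)
#6 (3,3) E
#7 (2,4) H  (was 4)
#8 (2,0) C  (was 4)
#9 (3,3) H  (was 3)
#10 (0,4) C  (was 2)
#11 (3,3) H  (was 3)
#12 (1,0) E
#13 (1,0) H  (was 0)
#14 (1,0) H  (was 0)
#15 (0,3) C  (was 4)

CLASS = CONFLICT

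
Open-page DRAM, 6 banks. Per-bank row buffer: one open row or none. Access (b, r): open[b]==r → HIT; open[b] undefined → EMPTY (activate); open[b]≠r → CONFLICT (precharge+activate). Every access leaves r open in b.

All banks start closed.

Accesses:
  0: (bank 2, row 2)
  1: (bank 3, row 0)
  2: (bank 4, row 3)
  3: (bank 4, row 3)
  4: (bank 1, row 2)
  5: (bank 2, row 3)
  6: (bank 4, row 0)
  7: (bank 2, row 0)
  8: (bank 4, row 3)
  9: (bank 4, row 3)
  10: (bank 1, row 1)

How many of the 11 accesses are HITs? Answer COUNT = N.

COUNT = 2

0: bank 2 row 2 — prev None → EMPTY
1: bank 3 row 0 — prev None → EMPTY
2: bank 4 row 3 — prev None → EMPTY
3: bank 4 row 3 — prev 3 → HIT
4: bank 1 row 2 — prev None → EMPTY
5: bank 2 row 3 — prev 2 → CONFLICT
6: bank 4 row 0 — prev 3 → CONFLICT
7: bank 2 row 0 — prev 3 → CONFLICT
8: bank 4 row 3 — prev 0 → CONFLICT
9: bank 4 row 3 — prev 3 → HIT
10: bank 1 row 1 — prev 2 → CONFLICT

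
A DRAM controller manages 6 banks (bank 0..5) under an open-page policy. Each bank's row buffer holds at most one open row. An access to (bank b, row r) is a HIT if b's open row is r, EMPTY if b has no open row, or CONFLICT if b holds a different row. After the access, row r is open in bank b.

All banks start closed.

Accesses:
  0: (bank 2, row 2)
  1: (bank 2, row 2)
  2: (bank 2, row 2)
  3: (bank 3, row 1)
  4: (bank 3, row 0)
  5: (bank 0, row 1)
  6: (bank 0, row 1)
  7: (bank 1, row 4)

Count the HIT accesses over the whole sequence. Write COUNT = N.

  [0] b2 r2: no row ⇒ E
  [1] b2 r2: had r2 ⇒ H
  [2] b2 r2: had r2 ⇒ H
  [3] b3 r1: no row ⇒ E
  [4] b3 r0: had r1 ⇒ C
  [5] b0 r1: no row ⇒ E
  [6] b0 r1: had r1 ⇒ H
  [7] b1 r4: no row ⇒ E

COUNT = 3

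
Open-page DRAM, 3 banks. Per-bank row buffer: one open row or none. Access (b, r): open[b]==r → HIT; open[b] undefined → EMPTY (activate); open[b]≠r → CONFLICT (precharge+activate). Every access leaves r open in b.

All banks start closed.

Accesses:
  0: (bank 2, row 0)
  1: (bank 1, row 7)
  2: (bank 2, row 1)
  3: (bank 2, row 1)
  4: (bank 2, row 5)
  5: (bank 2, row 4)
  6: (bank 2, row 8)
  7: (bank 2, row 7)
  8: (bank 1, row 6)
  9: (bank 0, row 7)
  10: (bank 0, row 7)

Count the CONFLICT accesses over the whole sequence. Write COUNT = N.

0: bank 2 row 0 — prev None → EMPTY
1: bank 1 row 7 — prev None → EMPTY
2: bank 2 row 1 — prev 0 → CONFLICT
3: bank 2 row 1 — prev 1 → HIT
4: bank 2 row 5 — prev 1 → CONFLICT
5: bank 2 row 4 — prev 5 → CONFLICT
6: bank 2 row 8 — prev 4 → CONFLICT
7: bank 2 row 7 — prev 8 → CONFLICT
8: bank 1 row 6 — prev 7 → CONFLICT
9: bank 0 row 7 — prev None → EMPTY
10: bank 0 row 7 — prev 7 → HIT

COUNT = 6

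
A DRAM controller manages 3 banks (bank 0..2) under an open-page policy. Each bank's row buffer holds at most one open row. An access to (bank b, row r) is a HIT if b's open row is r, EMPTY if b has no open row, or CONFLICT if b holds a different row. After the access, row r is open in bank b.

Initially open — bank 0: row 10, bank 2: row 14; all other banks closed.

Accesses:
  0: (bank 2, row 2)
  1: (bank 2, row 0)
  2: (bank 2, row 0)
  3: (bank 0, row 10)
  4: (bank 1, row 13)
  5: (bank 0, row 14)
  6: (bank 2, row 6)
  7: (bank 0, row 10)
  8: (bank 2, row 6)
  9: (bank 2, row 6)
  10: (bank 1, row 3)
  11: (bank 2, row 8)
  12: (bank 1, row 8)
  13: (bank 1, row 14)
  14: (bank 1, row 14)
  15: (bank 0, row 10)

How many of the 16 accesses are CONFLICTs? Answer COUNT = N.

0: bank 2 row 2 — prev 14 → CONFLICT
1: bank 2 row 0 — prev 2 → CONFLICT
2: bank 2 row 0 — prev 0 → HIT
3: bank 0 row 10 — prev 10 → HIT
4: bank 1 row 13 — prev None → EMPTY
5: bank 0 row 14 — prev 10 → CONFLICT
6: bank 2 row 6 — prev 0 → CONFLICT
7: bank 0 row 10 — prev 14 → CONFLICT
8: bank 2 row 6 — prev 6 → HIT
9: bank 2 row 6 — prev 6 → HIT
10: bank 1 row 3 — prev 13 → CONFLICT
11: bank 2 row 8 — prev 6 → CONFLICT
12: bank 1 row 8 — prev 3 → CONFLICT
13: bank 1 row 14 — prev 8 → CONFLICT
14: bank 1 row 14 — prev 14 → HIT
15: bank 0 row 10 — prev 10 → HIT

COUNT = 9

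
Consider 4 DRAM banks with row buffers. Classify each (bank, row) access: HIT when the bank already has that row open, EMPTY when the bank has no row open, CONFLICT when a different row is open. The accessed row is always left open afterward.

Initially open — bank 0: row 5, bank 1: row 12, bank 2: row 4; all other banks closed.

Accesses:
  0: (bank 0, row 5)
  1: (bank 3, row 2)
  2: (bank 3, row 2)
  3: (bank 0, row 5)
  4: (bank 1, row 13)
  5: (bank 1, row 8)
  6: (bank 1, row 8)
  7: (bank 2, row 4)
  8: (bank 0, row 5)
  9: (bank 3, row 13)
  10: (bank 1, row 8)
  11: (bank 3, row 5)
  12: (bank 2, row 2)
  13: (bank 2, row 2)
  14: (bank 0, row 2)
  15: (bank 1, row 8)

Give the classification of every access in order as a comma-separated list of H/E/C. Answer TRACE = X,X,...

TRACE = H,E,H,H,C,C,H,H,H,C,H,C,C,H,C,H

step 0: bank0 5->5 [HIT]
step 1: bank3 None->2 [EMPTY]
step 2: bank3 2->2 [HIT]
step 3: bank0 5->5 [HIT]
step 4: bank1 12->13 [CONFLICT]
step 5: bank1 13->8 [CONFLICT]
step 6: bank1 8->8 [HIT]
step 7: bank2 4->4 [HIT]
step 8: bank0 5->5 [HIT]
step 9: bank3 2->13 [CONFLICT]
step 10: bank1 8->8 [HIT]
step 11: bank3 13->5 [CONFLICT]
step 12: bank2 4->2 [CONFLICT]
step 13: bank2 2->2 [HIT]
step 14: bank0 5->2 [CONFLICT]
step 15: bank1 8->8 [HIT]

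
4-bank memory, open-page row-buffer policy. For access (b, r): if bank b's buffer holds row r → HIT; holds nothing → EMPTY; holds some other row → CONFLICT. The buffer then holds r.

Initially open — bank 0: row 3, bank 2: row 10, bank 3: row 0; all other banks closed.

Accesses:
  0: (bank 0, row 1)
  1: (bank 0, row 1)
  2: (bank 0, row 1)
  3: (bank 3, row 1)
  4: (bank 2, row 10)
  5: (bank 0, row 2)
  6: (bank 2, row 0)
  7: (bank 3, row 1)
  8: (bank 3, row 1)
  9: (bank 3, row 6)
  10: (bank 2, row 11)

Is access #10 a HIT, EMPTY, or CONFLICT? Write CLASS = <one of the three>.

CLASS = CONFLICT

  [0] b0 r1: had r3 ⇒ C
  [1] b0 r1: had r1 ⇒ H
  [2] b0 r1: had r1 ⇒ H
  [3] b3 r1: had r0 ⇒ C
  [4] b2 r10: had r10 ⇒ H
  [5] b0 r2: had r1 ⇒ C
  [6] b2 r0: had r10 ⇒ C
  [7] b3 r1: had r1 ⇒ H
  [8] b3 r1: had r1 ⇒ H
  [9] b3 r6: had r1 ⇒ C
  [10] b2 r11: had r0 ⇒ C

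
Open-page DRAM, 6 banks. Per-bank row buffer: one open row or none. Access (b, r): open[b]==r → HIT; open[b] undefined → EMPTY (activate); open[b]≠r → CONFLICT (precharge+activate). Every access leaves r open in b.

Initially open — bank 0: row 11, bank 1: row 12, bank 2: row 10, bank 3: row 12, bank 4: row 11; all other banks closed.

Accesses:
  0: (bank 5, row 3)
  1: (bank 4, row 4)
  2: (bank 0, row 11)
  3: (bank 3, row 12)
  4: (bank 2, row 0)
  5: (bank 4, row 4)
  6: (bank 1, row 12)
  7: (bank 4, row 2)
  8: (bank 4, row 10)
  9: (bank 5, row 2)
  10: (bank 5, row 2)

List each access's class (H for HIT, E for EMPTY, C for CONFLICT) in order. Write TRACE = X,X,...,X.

step 0: bank5 None->3 [EMPTY]
step 1: bank4 11->4 [CONFLICT]
step 2: bank0 11->11 [HIT]
step 3: bank3 12->12 [HIT]
step 4: bank2 10->0 [CONFLICT]
step 5: bank4 4->4 [HIT]
step 6: bank1 12->12 [HIT]
step 7: bank4 4->2 [CONFLICT]
step 8: bank4 2->10 [CONFLICT]
step 9: bank5 3->2 [CONFLICT]
step 10: bank5 2->2 [HIT]

TRACE = E,C,H,H,C,H,H,C,C,C,H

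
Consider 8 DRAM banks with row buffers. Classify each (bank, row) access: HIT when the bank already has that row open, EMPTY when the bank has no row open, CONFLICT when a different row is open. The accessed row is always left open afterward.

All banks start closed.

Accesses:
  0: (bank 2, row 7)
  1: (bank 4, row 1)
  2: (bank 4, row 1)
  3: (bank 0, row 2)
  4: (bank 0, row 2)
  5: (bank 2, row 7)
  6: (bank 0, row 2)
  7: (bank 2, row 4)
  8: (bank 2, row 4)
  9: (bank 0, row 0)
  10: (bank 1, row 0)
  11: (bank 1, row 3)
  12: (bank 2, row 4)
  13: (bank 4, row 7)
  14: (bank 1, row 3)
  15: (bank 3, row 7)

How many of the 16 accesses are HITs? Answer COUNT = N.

step 0: bank2 None->7 [EMPTY]
step 1: bank4 None->1 [EMPTY]
step 2: bank4 1->1 [HIT]
step 3: bank0 None->2 [EMPTY]
step 4: bank0 2->2 [HIT]
step 5: bank2 7->7 [HIT]
step 6: bank0 2->2 [HIT]
step 7: bank2 7->4 [CONFLICT]
step 8: bank2 4->4 [HIT]
step 9: bank0 2->0 [CONFLICT]
step 10: bank1 None->0 [EMPTY]
step 11: bank1 0->3 [CONFLICT]
step 12: bank2 4->4 [HIT]
step 13: bank4 1->7 [CONFLICT]
step 14: bank1 3->3 [HIT]
step 15: bank3 None->7 [EMPTY]

COUNT = 7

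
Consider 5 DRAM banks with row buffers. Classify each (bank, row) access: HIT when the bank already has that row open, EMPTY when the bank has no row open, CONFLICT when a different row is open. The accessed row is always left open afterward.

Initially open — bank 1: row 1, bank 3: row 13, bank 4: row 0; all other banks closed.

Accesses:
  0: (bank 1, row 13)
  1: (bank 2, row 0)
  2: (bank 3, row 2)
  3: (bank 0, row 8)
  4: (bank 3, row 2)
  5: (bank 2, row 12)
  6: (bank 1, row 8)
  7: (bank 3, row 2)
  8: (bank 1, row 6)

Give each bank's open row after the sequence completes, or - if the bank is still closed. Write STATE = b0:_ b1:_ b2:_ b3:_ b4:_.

  [0] b1 r13: had r1 ⇒ C
  [1] b2 r0: no row ⇒ E
  [2] b3 r2: had r13 ⇒ C
  [3] b0 r8: no row ⇒ E
  [4] b3 r2: had r2 ⇒ H
  [5] b2 r12: had r0 ⇒ C
  [6] b1 r8: had r13 ⇒ C
  [7] b3 r2: had r2 ⇒ H
  [8] b1 r6: had r8 ⇒ C

STATE = b0:8 b1:6 b2:12 b3:2 b4:0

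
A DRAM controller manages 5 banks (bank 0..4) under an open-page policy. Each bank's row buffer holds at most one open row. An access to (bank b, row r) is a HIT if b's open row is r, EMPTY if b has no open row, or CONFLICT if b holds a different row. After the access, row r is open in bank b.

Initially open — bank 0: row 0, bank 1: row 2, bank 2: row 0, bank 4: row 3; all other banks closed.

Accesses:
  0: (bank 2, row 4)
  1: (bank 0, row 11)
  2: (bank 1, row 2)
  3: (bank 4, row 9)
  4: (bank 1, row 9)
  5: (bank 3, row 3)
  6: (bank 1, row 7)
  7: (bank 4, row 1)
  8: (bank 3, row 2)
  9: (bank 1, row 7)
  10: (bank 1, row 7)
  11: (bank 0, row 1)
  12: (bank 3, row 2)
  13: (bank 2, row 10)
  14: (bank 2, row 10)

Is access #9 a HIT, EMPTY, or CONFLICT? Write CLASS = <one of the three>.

step 0: bank2 0->4 [CONFLICT]
step 1: bank0 0->11 [CONFLICT]
step 2: bank1 2->2 [HIT]
step 3: bank4 3->9 [CONFLICT]
step 4: bank1 2->9 [CONFLICT]
step 5: bank3 None->3 [EMPTY]
step 6: bank1 9->7 [CONFLICT]
step 7: bank4 9->1 [CONFLICT]
step 8: bank3 3->2 [CONFLICT]
step 9: bank1 7->7 [HIT]
step 10: bank1 7->7 [HIT]
step 11: bank0 11->1 [CONFLICT]
step 12: bank3 2->2 [HIT]
step 13: bank2 4->10 [CONFLICT]
step 14: bank2 10->10 [HIT]

CLASS = HIT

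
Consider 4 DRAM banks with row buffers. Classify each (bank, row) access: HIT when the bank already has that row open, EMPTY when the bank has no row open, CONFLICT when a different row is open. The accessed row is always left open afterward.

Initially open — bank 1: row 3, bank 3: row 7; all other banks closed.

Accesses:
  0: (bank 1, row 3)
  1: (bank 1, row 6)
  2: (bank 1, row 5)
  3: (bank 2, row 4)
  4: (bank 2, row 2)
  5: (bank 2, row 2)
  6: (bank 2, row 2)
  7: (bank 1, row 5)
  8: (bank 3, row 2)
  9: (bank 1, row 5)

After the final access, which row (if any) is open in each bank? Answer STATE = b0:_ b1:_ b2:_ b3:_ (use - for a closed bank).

STATE = b0:- b1:5 b2:2 b3:2

0: bank 1 row 3 — prev 3 → HIT
1: bank 1 row 6 — prev 3 → CONFLICT
2: bank 1 row 5 — prev 6 → CONFLICT
3: bank 2 row 4 — prev None → EMPTY
4: bank 2 row 2 — prev 4 → CONFLICT
5: bank 2 row 2 — prev 2 → HIT
6: bank 2 row 2 — prev 2 → HIT
7: bank 1 row 5 — prev 5 → HIT
8: bank 3 row 2 — prev 7 → CONFLICT
9: bank 1 row 5 — prev 5 → HIT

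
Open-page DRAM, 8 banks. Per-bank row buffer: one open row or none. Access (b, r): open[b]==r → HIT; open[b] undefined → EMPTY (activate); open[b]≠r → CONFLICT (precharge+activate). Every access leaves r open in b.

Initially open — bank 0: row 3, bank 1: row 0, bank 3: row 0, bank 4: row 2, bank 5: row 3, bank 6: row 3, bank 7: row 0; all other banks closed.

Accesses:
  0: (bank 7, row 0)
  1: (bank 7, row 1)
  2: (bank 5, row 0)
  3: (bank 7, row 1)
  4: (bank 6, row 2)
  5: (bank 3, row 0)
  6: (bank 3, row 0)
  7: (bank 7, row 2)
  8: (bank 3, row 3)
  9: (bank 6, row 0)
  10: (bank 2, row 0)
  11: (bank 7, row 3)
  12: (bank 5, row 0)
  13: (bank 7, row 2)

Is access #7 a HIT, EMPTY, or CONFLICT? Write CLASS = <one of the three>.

  [0] b7 r0: had r0 ⇒ H
  [1] b7 r1: had r0 ⇒ C
  [2] b5 r0: had r3 ⇒ C
  [3] b7 r1: had r1 ⇒ H
  [4] b6 r2: had r3 ⇒ C
  [5] b3 r0: had r0 ⇒ H
  [6] b3 r0: had r0 ⇒ H
  [7] b7 r2: had r1 ⇒ C
  [8] b3 r3: had r0 ⇒ C
  [9] b6 r0: had r2 ⇒ C
  [10] b2 r0: no row ⇒ E
  [11] b7 r3: had r2 ⇒ C
  [12] b5 r0: had r0 ⇒ H
  [13] b7 r2: had r3 ⇒ C

CLASS = CONFLICT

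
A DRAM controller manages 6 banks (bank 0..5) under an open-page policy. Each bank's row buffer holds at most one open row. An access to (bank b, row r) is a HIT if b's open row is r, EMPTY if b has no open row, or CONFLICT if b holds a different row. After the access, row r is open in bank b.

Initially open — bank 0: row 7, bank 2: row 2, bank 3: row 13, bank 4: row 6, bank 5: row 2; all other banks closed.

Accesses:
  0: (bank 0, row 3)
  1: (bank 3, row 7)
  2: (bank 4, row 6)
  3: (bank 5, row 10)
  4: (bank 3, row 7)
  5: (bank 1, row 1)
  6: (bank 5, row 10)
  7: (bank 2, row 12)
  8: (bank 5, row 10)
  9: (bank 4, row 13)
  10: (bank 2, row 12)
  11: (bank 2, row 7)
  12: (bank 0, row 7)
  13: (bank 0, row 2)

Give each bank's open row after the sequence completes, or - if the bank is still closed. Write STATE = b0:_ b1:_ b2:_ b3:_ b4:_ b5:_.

STATE = b0:2 b1:1 b2:7 b3:7 b4:13 b5:10

0: bank 0 row 3 — prev 7 → CONFLICT
1: bank 3 row 7 — prev 13 → CONFLICT
2: bank 4 row 6 — prev 6 → HIT
3: bank 5 row 10 — prev 2 → CONFLICT
4: bank 3 row 7 — prev 7 → HIT
5: bank 1 row 1 — prev None → EMPTY
6: bank 5 row 10 — prev 10 → HIT
7: bank 2 row 12 — prev 2 → CONFLICT
8: bank 5 row 10 — prev 10 → HIT
9: bank 4 row 13 — prev 6 → CONFLICT
10: bank 2 row 12 — prev 12 → HIT
11: bank 2 row 7 — prev 12 → CONFLICT
12: bank 0 row 7 — prev 3 → CONFLICT
13: bank 0 row 2 — prev 7 → CONFLICT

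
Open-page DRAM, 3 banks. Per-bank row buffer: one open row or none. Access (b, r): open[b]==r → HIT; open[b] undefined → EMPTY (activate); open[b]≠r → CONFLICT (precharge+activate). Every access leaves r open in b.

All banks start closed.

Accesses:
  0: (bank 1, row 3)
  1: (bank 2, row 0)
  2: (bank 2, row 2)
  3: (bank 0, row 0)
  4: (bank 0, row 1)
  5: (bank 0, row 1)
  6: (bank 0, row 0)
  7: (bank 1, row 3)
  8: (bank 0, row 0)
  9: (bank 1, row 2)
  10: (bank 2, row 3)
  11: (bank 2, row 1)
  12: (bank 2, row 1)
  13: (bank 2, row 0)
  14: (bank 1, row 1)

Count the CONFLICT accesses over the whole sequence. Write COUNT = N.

  [0] b1 r3: no row ⇒ E
  [1] b2 r0: no row ⇒ E
  [2] b2 r2: had r0 ⇒ C
  [3] b0 r0: no row ⇒ E
  [4] b0 r1: had r0 ⇒ C
  [5] b0 r1: had r1 ⇒ H
  [6] b0 r0: had r1 ⇒ C
  [7] b1 r3: had r3 ⇒ H
  [8] b0 r0: had r0 ⇒ H
  [9] b1 r2: had r3 ⇒ C
  [10] b2 r3: had r2 ⇒ C
  [11] b2 r1: had r3 ⇒ C
  [12] b2 r1: had r1 ⇒ H
  [13] b2 r0: had r1 ⇒ C
  [14] b1 r1: had r2 ⇒ C

COUNT = 8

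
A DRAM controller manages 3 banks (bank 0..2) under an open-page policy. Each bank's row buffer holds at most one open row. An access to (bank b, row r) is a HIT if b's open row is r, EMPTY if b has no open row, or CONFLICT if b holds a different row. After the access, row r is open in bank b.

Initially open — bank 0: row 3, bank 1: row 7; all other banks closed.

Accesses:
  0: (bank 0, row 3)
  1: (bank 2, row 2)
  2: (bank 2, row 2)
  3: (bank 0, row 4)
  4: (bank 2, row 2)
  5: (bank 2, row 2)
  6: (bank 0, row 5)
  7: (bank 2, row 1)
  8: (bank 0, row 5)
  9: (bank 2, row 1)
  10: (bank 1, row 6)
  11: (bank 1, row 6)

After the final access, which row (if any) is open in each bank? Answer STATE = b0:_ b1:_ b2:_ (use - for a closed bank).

STATE = b0:5 b1:6 b2:1

  [0] b0 r3: had r3 ⇒ H
  [1] b2 r2: no row ⇒ E
  [2] b2 r2: had r2 ⇒ H
  [3] b0 r4: had r3 ⇒ C
  [4] b2 r2: had r2 ⇒ H
  [5] b2 r2: had r2 ⇒ H
  [6] b0 r5: had r4 ⇒ C
  [7] b2 r1: had r2 ⇒ C
  [8] b0 r5: had r5 ⇒ H
  [9] b2 r1: had r1 ⇒ H
  [10] b1 r6: had r7 ⇒ C
  [11] b1 r6: had r6 ⇒ H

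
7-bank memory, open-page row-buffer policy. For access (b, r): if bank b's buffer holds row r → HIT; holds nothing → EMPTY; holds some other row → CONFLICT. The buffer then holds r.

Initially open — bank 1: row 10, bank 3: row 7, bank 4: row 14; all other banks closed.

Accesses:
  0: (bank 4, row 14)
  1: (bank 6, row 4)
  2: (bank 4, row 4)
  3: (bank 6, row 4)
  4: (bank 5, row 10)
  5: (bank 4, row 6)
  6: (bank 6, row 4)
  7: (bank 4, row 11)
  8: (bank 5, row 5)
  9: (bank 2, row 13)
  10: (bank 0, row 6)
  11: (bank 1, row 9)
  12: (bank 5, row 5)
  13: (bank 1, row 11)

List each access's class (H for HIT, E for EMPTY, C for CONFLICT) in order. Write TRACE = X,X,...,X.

TRACE = H,E,C,H,E,C,H,C,C,E,E,C,H,C

#0 (4,14) H  (was 14)
#1 (6,4) E
#2 (4,4) C  (was 14)
#3 (6,4) H  (was 4)
#4 (5,10) E
#5 (4,6) C  (was 4)
#6 (6,4) H  (was 4)
#7 (4,11) C  (was 6)
#8 (5,5) C  (was 10)
#9 (2,13) E
#10 (0,6) E
#11 (1,9) C  (was 10)
#12 (5,5) H  (was 5)
#13 (1,11) C  (was 9)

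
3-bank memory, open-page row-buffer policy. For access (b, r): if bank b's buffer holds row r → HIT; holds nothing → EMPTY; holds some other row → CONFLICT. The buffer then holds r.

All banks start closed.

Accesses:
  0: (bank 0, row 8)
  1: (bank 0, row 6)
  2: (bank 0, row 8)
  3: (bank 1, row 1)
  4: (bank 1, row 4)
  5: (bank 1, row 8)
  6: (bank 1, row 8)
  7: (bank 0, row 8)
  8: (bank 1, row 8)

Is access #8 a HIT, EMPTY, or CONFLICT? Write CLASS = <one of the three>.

0: bank 0 row 8 — prev None → EMPTY
1: bank 0 row 6 — prev 8 → CONFLICT
2: bank 0 row 8 — prev 6 → CONFLICT
3: bank 1 row 1 — prev None → EMPTY
4: bank 1 row 4 — prev 1 → CONFLICT
5: bank 1 row 8 — prev 4 → CONFLICT
6: bank 1 row 8 — prev 8 → HIT
7: bank 0 row 8 — prev 8 → HIT
8: bank 1 row 8 — prev 8 → HIT

CLASS = HIT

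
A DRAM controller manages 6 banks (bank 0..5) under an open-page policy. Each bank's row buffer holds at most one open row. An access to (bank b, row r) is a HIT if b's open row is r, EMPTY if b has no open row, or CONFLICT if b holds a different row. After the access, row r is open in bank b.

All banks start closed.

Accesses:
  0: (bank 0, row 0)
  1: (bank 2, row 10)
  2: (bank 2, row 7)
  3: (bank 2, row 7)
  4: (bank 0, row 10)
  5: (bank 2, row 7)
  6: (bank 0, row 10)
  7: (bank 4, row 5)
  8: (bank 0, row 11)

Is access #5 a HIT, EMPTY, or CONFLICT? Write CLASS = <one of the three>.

CLASS = HIT

step 0: bank0 None->0 [EMPTY]
step 1: bank2 None->10 [EMPTY]
step 2: bank2 10->7 [CONFLICT]
step 3: bank2 7->7 [HIT]
step 4: bank0 0->10 [CONFLICT]
step 5: bank2 7->7 [HIT]
step 6: bank0 10->10 [HIT]
step 7: bank4 None->5 [EMPTY]
step 8: bank0 10->11 [CONFLICT]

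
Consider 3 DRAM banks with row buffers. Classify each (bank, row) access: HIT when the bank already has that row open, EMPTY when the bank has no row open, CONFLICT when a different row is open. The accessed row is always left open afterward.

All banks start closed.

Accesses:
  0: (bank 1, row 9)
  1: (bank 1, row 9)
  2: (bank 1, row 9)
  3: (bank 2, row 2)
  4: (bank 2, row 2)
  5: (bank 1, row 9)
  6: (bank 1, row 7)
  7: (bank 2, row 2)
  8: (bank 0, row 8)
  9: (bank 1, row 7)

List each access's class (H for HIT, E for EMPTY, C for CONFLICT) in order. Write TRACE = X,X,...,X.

TRACE = E,H,H,E,H,H,C,H,E,H

0: bank 1 row 9 — prev None → EMPTY
1: bank 1 row 9 — prev 9 → HIT
2: bank 1 row 9 — prev 9 → HIT
3: bank 2 row 2 — prev None → EMPTY
4: bank 2 row 2 — prev 2 → HIT
5: bank 1 row 9 — prev 9 → HIT
6: bank 1 row 7 — prev 9 → CONFLICT
7: bank 2 row 2 — prev 2 → HIT
8: bank 0 row 8 — prev None → EMPTY
9: bank 1 row 7 — prev 7 → HIT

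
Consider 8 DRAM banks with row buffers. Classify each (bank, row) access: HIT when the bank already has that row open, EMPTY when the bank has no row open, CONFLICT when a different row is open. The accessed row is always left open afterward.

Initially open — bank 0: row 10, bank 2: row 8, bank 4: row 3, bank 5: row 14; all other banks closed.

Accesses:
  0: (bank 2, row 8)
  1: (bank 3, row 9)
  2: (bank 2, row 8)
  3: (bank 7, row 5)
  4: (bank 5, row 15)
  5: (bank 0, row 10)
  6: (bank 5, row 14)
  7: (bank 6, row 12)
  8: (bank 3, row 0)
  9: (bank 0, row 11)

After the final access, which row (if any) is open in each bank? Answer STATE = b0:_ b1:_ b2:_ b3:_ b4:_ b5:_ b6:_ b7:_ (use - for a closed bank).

#0 (2,8) H  (was 8)
#1 (3,9) E
#2 (2,8) H  (was 8)
#3 (7,5) E
#4 (5,15) C  (was 14)
#5 (0,10) H  (was 10)
#6 (5,14) C  (was 15)
#7 (6,12) E
#8 (3,0) C  (was 9)
#9 (0,11) C  (was 10)

STATE = b0:11 b1:- b2:8 b3:0 b4:3 b5:14 b6:12 b7:5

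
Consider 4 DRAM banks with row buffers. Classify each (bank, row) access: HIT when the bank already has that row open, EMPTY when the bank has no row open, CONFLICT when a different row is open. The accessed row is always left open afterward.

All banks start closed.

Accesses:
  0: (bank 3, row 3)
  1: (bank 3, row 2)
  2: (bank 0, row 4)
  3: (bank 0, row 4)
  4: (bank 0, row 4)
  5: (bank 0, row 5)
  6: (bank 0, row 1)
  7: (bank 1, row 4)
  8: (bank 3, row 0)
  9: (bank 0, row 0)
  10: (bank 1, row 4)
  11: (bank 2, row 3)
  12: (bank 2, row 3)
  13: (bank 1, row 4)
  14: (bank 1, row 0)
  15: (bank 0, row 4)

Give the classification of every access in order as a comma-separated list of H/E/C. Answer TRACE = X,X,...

#0 (3,3) E
#1 (3,2) C  (was 3)
#2 (0,4) E
#3 (0,4) H  (was 4)
#4 (0,4) H  (was 4)
#5 (0,5) C  (was 4)
#6 (0,1) C  (was 5)
#7 (1,4) E
#8 (3,0) C  (was 2)
#9 (0,0) C  (was 1)
#10 (1,4) H  (was 4)
#11 (2,3) E
#12 (2,3) H  (was 3)
#13 (1,4) H  (was 4)
#14 (1,0) C  (was 4)
#15 (0,4) C  (was 0)

TRACE = E,C,E,H,H,C,C,E,C,C,H,E,H,H,C,C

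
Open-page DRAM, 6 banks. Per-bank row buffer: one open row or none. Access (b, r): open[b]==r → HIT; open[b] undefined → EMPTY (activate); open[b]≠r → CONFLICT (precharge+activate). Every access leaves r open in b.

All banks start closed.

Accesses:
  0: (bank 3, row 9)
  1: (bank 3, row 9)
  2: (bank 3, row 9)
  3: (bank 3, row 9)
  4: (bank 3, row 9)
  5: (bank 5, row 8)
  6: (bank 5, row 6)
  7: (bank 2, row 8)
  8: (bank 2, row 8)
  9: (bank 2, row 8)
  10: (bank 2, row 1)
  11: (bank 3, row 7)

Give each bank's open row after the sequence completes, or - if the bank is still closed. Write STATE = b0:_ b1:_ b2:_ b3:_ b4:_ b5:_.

STATE = b0:- b1:- b2:1 b3:7 b4:- b5:6

#0 (3,9) E
#1 (3,9) H  (was 9)
#2 (3,9) H  (was 9)
#3 (3,9) H  (was 9)
#4 (3,9) H  (was 9)
#5 (5,8) E
#6 (5,6) C  (was 8)
#7 (2,8) E
#8 (2,8) H  (was 8)
#9 (2,8) H  (was 8)
#10 (2,1) C  (was 8)
#11 (3,7) C  (was 9)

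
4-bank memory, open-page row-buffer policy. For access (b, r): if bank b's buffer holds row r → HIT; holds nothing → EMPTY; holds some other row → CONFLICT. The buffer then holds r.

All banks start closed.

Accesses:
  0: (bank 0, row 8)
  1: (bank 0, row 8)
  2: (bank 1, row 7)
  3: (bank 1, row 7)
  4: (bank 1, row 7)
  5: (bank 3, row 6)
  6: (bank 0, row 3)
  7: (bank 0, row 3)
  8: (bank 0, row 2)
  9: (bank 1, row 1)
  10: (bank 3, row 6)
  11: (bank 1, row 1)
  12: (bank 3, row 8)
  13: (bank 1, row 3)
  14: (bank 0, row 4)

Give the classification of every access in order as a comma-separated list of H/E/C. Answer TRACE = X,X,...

#0 (0,8) E
#1 (0,8) H  (was 8)
#2 (1,7) E
#3 (1,7) H  (was 7)
#4 (1,7) H  (was 7)
#5 (3,6) E
#6 (0,3) C  (was 8)
#7 (0,3) H  (was 3)
#8 (0,2) C  (was 3)
#9 (1,1) C  (was 7)
#10 (3,6) H  (was 6)
#11 (1,1) H  (was 1)
#12 (3,8) C  (was 6)
#13 (1,3) C  (was 1)
#14 (0,4) C  (was 2)

TRACE = E,H,E,H,H,E,C,H,C,C,H,H,C,C,C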